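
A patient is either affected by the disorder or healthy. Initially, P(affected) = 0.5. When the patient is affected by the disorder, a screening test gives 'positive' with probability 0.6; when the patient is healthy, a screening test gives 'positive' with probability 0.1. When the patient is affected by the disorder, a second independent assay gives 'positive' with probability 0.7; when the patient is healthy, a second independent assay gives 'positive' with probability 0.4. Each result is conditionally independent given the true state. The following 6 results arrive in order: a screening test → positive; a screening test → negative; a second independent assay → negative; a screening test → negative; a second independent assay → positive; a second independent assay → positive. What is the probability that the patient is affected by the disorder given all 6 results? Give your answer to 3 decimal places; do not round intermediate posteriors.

After a screening test='positive': P(affected) = 0.6·0.5000 / (0.6·0.5000 + 0.1·0.5000) ≈ 0.8571
After a screening test='negative': P(affected) = 0.4·0.8571 / (0.4·0.8571 + 0.9·0.1429) ≈ 0.7273
After a second independent assay='negative': P(affected) = 0.3·0.7273 / (0.3·0.7273 + 0.6·0.2727) ≈ 0.5714
After a screening test='negative': P(affected) = 0.4·0.5714 / (0.4·0.5714 + 0.9·0.4286) ≈ 0.3721
After a second independent assay='positive': P(affected) = 0.7·0.3721 / (0.7·0.3721 + 0.4·0.6279) ≈ 0.5091
After a second independent assay='positive': P(affected) = 0.7·0.5091 / (0.7·0.5091 + 0.4·0.4909) ≈ 0.6447

0.645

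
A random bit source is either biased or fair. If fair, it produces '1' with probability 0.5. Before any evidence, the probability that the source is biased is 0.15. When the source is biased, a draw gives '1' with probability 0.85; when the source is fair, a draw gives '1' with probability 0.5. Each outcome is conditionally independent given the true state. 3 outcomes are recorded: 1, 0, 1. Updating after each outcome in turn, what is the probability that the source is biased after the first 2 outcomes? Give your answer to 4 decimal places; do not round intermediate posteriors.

After '1': P(biased) = 0.85·0.1500 / (0.85·0.1500 + 0.5·0.8500) ≈ 0.2308
After '0': P(biased) = 0.15·0.2308 / (0.15·0.2308 + 0.5·0.7692) ≈ 0.0826

0.0826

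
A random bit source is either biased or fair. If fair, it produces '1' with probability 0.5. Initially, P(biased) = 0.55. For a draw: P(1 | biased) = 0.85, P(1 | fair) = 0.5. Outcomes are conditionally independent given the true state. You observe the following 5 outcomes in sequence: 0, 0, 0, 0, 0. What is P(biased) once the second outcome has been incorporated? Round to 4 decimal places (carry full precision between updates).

After '0': P(biased) = 0.15·0.5500 / (0.15·0.5500 + 0.5·0.4500) ≈ 0.2683
After '0': P(biased) = 0.15·0.2683 / (0.15·0.2683 + 0.5·0.7317) ≈ 0.0991

0.0991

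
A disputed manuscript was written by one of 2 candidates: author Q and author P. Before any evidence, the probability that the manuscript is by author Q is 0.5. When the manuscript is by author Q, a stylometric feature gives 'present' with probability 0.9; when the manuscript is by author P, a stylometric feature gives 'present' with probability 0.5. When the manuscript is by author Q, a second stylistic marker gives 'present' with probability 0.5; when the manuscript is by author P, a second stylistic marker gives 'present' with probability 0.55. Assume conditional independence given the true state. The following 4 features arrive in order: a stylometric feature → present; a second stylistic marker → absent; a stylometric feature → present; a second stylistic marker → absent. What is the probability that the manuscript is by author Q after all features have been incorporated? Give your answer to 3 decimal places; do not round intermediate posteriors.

0.800

After a stylometric feature='present': P(author Q) = 0.9·0.5000 / (0.9·0.5000 + 0.5·0.5000) ≈ 0.6429
After a second stylistic marker='absent': P(author Q) = 0.5·0.6429 / (0.5·0.6429 + 0.45·0.3571) ≈ 0.6667
After a stylometric feature='present': P(author Q) = 0.9·0.6667 / (0.9·0.6667 + 0.5·0.3333) ≈ 0.7826
After a second stylistic marker='absent': P(author Q) = 0.5·0.7826 / (0.5·0.7826 + 0.45·0.2174) ≈ 0.8000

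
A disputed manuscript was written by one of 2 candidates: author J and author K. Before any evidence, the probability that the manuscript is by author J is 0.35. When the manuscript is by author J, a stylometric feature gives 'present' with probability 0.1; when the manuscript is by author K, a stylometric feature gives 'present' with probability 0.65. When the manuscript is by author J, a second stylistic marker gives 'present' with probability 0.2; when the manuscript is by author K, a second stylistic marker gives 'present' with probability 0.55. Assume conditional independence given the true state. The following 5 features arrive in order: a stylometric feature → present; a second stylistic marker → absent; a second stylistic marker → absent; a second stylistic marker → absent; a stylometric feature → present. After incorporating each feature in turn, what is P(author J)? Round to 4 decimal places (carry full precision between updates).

After a stylometric feature='present': P(author J) = 0.1·0.3500 / (0.1·0.3500 + 0.65·0.6500) ≈ 0.0765
After a second stylistic marker='absent': P(author J) = 0.8·0.0765 / (0.8·0.0765 + 0.45·0.9235) ≈ 0.1284
After a second stylistic marker='absent': P(author J) = 0.8·0.1284 / (0.8·0.1284 + 0.45·0.8716) ≈ 0.2075
After a second stylistic marker='absent': P(author J) = 0.8·0.2075 / (0.8·0.2075 + 0.45·0.7925) ≈ 0.3176
After a stylometric feature='present': P(author J) = 0.1·0.3176 / (0.1·0.3176 + 0.65·0.6824) ≈ 0.0668

0.0668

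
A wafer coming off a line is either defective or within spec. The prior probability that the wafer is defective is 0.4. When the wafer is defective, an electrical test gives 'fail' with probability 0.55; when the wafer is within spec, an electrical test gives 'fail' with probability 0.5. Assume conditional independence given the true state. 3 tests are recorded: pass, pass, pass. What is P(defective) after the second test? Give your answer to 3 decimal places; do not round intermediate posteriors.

Apply Bayes' rule sequentially, carrying P(defective) forward.
After 'pass': P(defective) = 0.45·0.4000 / (0.45·0.4000 + 0.5·0.6000) ≈ 0.3750
After 'pass': P(defective) = 0.45·0.3750 / (0.45·0.3750 + 0.5·0.6250) ≈ 0.3506

0.351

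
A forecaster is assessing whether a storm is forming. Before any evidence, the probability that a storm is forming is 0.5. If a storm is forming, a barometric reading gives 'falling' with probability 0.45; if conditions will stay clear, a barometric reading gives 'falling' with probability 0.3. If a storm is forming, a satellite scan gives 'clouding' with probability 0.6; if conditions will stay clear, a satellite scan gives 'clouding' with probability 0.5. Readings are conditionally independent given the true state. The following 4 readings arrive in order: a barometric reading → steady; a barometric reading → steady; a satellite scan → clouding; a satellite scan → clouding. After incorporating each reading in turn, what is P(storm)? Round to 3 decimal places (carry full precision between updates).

After a barometric reading='steady': P(storm) = 0.55·0.5000 / (0.55·0.5000 + 0.7·0.5000) ≈ 0.4400
After a barometric reading='steady': P(storm) = 0.55·0.4400 / (0.55·0.4400 + 0.7·0.5600) ≈ 0.3817
After a satellite scan='clouding': P(storm) = 0.6·0.3817 / (0.6·0.3817 + 0.5·0.6183) ≈ 0.4256
After a satellite scan='clouding': P(storm) = 0.6·0.4256 / (0.6·0.4256 + 0.5·0.5744) ≈ 0.4706

0.471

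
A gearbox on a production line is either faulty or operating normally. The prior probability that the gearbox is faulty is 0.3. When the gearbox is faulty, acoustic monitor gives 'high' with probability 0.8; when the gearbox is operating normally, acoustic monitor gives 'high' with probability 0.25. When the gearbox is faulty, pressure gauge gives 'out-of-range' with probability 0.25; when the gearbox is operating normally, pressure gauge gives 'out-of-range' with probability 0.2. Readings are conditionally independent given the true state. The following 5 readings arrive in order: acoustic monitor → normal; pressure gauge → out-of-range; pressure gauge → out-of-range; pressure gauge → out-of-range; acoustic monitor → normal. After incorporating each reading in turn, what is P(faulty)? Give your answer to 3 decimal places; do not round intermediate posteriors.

0.056

After acoustic monitor='normal': P(faulty) = 0.2·0.3000 / (0.2·0.3000 + 0.75·0.7000) ≈ 0.1026
After pressure gauge='out-of-range': P(faulty) = 0.25·0.1026 / (0.25·0.1026 + 0.2·0.8974) ≈ 0.1250
After pressure gauge='out-of-range': P(faulty) = 0.25·0.1250 / (0.25·0.1250 + 0.2·0.8750) ≈ 0.1515
After pressure gauge='out-of-range': P(faulty) = 0.25·0.1515 / (0.25·0.1515 + 0.2·0.8485) ≈ 0.1825
After acoustic monitor='normal': P(faulty) = 0.2·0.1825 / (0.2·0.1825 + 0.75·0.8175) ≈ 0.0562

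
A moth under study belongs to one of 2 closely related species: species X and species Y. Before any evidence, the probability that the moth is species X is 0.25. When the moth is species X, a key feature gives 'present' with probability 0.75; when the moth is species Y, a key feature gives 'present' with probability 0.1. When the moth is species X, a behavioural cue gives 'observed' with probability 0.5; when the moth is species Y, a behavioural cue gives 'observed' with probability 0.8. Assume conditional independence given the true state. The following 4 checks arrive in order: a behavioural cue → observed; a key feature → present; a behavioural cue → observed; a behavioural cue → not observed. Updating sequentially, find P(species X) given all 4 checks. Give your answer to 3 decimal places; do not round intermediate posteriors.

0.709

Each posterior becomes the prior for the next update.
After a behavioural cue='observed': P(species X) = 0.5·0.2500 / (0.5·0.2500 + 0.8·0.7500) ≈ 0.1724
After a key feature='present': P(species X) = 0.75·0.1724 / (0.75·0.1724 + 0.1·0.8276) ≈ 0.6098
After a behavioural cue='observed': P(species X) = 0.5·0.6098 / (0.5·0.6098 + 0.8·0.3902) ≈ 0.4941
After a behavioural cue='not observed': P(species X) = 0.5·0.4941 / (0.5·0.4941 + 0.2·0.5059) ≈ 0.7094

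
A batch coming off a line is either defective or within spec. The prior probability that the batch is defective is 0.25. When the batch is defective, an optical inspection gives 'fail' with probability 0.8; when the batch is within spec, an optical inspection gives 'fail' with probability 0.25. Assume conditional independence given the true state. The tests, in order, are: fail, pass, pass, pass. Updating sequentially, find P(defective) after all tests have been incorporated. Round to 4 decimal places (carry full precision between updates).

Each posterior becomes the prior for the next update.
After 'fail': P(defective) = 0.8·0.2500 / (0.8·0.2500 + 0.25·0.7500) ≈ 0.5161
After 'pass': P(defective) = 0.2·0.5161 / (0.2·0.5161 + 0.75·0.4839) ≈ 0.2215
After 'pass': P(defective) = 0.2·0.2215 / (0.2·0.2215 + 0.75·0.7785) ≈ 0.0705
After 'pass': P(defective) = 0.2·0.0705 / (0.2·0.0705 + 0.75·0.9295) ≈ 0.0198

0.0198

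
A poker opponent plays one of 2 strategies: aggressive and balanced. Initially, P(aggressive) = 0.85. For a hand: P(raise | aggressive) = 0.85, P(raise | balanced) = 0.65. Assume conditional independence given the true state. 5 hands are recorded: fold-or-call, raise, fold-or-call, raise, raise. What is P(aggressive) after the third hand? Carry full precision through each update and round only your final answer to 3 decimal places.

0.576

After 'fold-or-call': P(aggressive) = 0.15·0.8500 / (0.15·0.8500 + 0.35·0.1500) ≈ 0.7083
After 'raise': P(aggressive) = 0.85·0.7083 / (0.85·0.7083 + 0.65·0.2917) ≈ 0.7605
After 'fold-or-call': P(aggressive) = 0.15·0.7605 / (0.15·0.7605 + 0.35·0.2395) ≈ 0.5765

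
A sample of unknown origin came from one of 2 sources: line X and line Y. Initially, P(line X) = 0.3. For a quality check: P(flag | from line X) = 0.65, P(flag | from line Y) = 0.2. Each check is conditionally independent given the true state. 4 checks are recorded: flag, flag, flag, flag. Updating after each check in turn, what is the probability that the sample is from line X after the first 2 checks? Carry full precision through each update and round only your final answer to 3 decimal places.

After 'flag': P(line X) = 0.65·0.3000 / (0.65·0.3000 + 0.2·0.7000) ≈ 0.5821
After 'flag': P(line X) = 0.65·0.5821 / (0.65·0.5821 + 0.2·0.4179) ≈ 0.8191

0.819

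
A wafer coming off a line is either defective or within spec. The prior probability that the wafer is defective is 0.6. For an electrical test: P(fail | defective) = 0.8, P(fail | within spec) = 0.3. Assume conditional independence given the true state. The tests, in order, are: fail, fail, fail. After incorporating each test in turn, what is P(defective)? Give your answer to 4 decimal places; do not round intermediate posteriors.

Apply Bayes' rule sequentially, carrying P(defective) forward.
After 'fail': P(defective) = 0.8·0.6000 / (0.8·0.6000 + 0.3·0.4000) ≈ 0.8000
After 'fail': P(defective) = 0.8·0.8000 / (0.8·0.8000 + 0.3·0.2000) ≈ 0.9143
After 'fail': P(defective) = 0.8·0.9143 / (0.8·0.9143 + 0.3·0.0857) ≈ 0.9660

0.9660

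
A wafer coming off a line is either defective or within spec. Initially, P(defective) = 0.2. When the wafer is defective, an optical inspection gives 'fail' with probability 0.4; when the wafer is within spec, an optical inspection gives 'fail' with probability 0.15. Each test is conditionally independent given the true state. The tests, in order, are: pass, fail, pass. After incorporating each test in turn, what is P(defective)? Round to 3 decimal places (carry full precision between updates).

After 'pass': P(defective) = 0.6·0.2000 / (0.6·0.2000 + 0.85·0.8000) ≈ 0.1500
After 'fail': P(defective) = 0.4·0.1500 / (0.4·0.1500 + 0.15·0.8500) ≈ 0.3200
After 'pass': P(defective) = 0.6·0.3200 / (0.6·0.3200 + 0.85·0.6800) ≈ 0.2494

0.249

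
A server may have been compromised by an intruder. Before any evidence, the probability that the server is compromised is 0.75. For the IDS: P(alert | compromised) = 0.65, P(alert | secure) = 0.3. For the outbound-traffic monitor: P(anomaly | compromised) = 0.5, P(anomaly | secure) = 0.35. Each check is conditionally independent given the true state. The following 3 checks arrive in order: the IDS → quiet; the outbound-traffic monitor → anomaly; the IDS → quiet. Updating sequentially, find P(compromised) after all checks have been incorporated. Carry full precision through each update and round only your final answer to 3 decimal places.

After the IDS='quiet': P(compromised) = 0.35·0.7500 / (0.35·0.7500 + 0.7·0.2500) ≈ 0.6000
After the outbound-traffic monitor='anomaly': P(compromised) = 0.5·0.6000 / (0.5·0.6000 + 0.35·0.4000) ≈ 0.6818
After the IDS='quiet': P(compromised) = 0.35·0.6818 / (0.35·0.6818 + 0.7·0.3182) ≈ 0.5172

0.517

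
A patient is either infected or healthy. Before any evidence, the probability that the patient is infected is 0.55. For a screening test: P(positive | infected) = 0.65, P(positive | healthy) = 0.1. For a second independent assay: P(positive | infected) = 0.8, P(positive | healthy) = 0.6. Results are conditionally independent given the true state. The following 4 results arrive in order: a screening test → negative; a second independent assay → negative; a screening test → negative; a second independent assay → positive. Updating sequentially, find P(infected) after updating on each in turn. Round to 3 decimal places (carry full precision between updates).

After a screening test='negative': P(infected) = 0.35·0.5500 / (0.35·0.5500 + 0.9·0.4500) ≈ 0.3222
After a second independent assay='negative': P(infected) = 0.2·0.3222 / (0.2·0.3222 + 0.4·0.6778) ≈ 0.1920
After a screening test='negative': P(infected) = 0.35·0.1920 / (0.35·0.1920 + 0.9·0.8080) ≈ 0.0846
After a second independent assay='positive': P(infected) = 0.8·0.0846 / (0.8·0.0846 + 0.6·0.9154) ≈ 0.1097

0.110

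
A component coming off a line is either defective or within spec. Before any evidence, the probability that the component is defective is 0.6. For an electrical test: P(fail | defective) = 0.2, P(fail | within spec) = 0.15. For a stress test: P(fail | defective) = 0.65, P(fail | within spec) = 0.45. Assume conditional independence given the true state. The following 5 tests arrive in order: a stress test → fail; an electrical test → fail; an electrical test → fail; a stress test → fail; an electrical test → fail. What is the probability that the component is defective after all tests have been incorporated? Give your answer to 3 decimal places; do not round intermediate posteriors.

Each posterior becomes the prior for the next update.
After a stress test='fail': P(defective) = 0.65·0.6000 / (0.65·0.6000 + 0.45·0.4000) ≈ 0.6842
After an electrical test='fail': P(defective) = 0.2·0.6842 / (0.2·0.6842 + 0.15·0.3158) ≈ 0.7429
After an electrical test='fail': P(defective) = 0.2·0.7429 / (0.2·0.7429 + 0.15·0.2571) ≈ 0.7939
After a stress test='fail': P(defective) = 0.65·0.7939 / (0.65·0.7939 + 0.45·0.2061) ≈ 0.8476
After an electrical test='fail': P(defective) = 0.2·0.8476 / (0.2·0.8476 + 0.15·0.1524) ≈ 0.8812

0.881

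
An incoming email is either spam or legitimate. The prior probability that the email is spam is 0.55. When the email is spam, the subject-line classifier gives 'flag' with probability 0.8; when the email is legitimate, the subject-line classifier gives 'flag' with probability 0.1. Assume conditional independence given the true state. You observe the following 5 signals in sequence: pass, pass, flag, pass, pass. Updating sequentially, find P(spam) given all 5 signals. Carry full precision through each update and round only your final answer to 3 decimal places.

0.023

Each posterior becomes the prior for the next update.
After 'pass': P(spam) = 0.2·0.5500 / (0.2·0.5500 + 0.9·0.4500) ≈ 0.2136
After 'pass': P(spam) = 0.2·0.2136 / (0.2·0.2136 + 0.9·0.7864) ≈ 0.0569
After 'flag': P(spam) = 0.8·0.0569 / (0.8·0.0569 + 0.1·0.9431) ≈ 0.3256
After 'pass': P(spam) = 0.2·0.3256 / (0.2·0.3256 + 0.9·0.6744) ≈ 0.0969
After 'pass': P(spam) = 0.2·0.0969 / (0.2·0.0969 + 0.9·0.9031) ≈ 0.0233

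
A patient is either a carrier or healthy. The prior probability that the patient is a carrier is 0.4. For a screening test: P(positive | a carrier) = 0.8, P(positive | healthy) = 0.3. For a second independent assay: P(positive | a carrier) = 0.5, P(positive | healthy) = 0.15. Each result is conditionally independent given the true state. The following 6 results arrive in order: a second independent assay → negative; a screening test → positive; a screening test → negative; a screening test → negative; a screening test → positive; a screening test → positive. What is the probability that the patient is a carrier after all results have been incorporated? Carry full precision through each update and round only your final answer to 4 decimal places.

After a second independent assay='negative': P(carrier) = 0.5·0.4000 / (0.5·0.4000 + 0.85·0.6000) ≈ 0.2817
After a screening test='positive': P(carrier) = 0.8·0.2817 / (0.8·0.2817 + 0.3·0.7183) ≈ 0.5112
After a screening test='negative': P(carrier) = 0.2·0.5112 / (0.2·0.5112 + 0.7·0.4888) ≈ 0.2301
After a screening test='negative': P(carrier) = 0.2·0.2301 / (0.2·0.2301 + 0.7·0.7699) ≈ 0.0787
After a screening test='positive': P(carrier) = 0.8·0.0787 / (0.8·0.0787 + 0.3·0.9213) ≈ 0.1854
After a screening test='positive': P(carrier) = 0.8·0.1854 / (0.8·0.1854 + 0.3·0.8146) ≈ 0.3777

0.3777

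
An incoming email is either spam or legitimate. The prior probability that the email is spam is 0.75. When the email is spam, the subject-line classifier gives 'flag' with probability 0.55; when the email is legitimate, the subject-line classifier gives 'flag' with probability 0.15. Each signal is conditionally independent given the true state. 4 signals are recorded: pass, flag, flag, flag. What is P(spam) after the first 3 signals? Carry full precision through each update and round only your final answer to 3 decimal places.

0.955

After 'pass': P(spam) = 0.45·0.7500 / (0.45·0.7500 + 0.85·0.2500) ≈ 0.6136
After 'flag': P(spam) = 0.55·0.6136 / (0.55·0.6136 + 0.15·0.3864) ≈ 0.8534
After 'flag': P(spam) = 0.55·0.8534 / (0.55·0.8534 + 0.15·0.1466) ≈ 0.9553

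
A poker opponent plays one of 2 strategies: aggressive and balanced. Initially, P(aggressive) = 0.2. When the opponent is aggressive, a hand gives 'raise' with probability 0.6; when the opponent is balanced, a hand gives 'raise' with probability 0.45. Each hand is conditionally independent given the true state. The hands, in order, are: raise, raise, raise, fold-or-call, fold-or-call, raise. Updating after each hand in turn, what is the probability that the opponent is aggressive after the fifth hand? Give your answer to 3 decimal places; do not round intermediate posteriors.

After 'raise': P(aggressive) = 0.6·0.2000 / (0.6·0.2000 + 0.45·0.8000) ≈ 0.2500
After 'raise': P(aggressive) = 0.6·0.2500 / (0.6·0.2500 + 0.45·0.7500) ≈ 0.3077
After 'raise': P(aggressive) = 0.6·0.3077 / (0.6·0.3077 + 0.45·0.6923) ≈ 0.3721
After 'fold-or-call': P(aggressive) = 0.4·0.3721 / (0.4·0.3721 + 0.55·0.6279) ≈ 0.3012
After 'fold-or-call': P(aggressive) = 0.4·0.3012 / (0.4·0.3012 + 0.55·0.6988) ≈ 0.2386

0.239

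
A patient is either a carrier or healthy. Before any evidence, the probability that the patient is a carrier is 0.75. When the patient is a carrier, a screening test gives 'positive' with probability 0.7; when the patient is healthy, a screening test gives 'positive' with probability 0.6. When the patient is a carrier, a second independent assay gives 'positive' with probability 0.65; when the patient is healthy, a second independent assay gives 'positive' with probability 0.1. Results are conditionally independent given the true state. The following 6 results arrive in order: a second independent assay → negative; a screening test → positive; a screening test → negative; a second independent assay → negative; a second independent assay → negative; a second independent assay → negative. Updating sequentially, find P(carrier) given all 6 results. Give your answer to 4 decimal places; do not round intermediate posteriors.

0.0566

After a second independent assay='negative': P(carrier) = 0.35·0.7500 / (0.35·0.7500 + 0.9·0.2500) ≈ 0.5385
After a screening test='positive': P(carrier) = 0.7·0.5385 / (0.7·0.5385 + 0.6·0.4615) ≈ 0.5765
After a screening test='negative': P(carrier) = 0.3·0.5765 / (0.3·0.5765 + 0.4·0.4235) ≈ 0.5052
After a second independent assay='negative': P(carrier) = 0.35·0.5052 / (0.35·0.5052 + 0.9·0.4948) ≈ 0.2842
After a second independent assay='negative': P(carrier) = 0.35·0.2842 / (0.35·0.2842 + 0.9·0.7158) ≈ 0.1337
After a second independent assay='negative': P(carrier) = 0.35·0.1337 / (0.35·0.1337 + 0.9·0.8663) ≈ 0.0566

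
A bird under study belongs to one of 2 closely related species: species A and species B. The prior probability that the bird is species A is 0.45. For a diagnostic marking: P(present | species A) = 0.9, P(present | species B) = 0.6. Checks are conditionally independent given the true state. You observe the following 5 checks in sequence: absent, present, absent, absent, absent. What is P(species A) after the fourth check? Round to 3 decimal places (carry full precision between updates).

Each posterior becomes the prior for the next update.
After 'absent': P(species A) = 0.1·0.4500 / (0.1·0.4500 + 0.4·0.5500) ≈ 0.1698
After 'present': P(species A) = 0.9·0.1698 / (0.9·0.1698 + 0.6·0.8302) ≈ 0.2348
After 'absent': P(species A) = 0.1·0.2348 / (0.1·0.2348 + 0.4·0.7652) ≈ 0.0712
After 'absent': P(species A) = 0.1·0.0712 / (0.1·0.0712 + 0.4·0.9288) ≈ 0.0188

0.019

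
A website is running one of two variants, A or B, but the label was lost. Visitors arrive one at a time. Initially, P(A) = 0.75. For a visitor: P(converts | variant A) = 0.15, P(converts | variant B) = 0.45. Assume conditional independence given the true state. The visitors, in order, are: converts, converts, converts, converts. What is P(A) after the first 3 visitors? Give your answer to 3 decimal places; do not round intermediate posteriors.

0.100

After 'converts': P(A) = 0.15·0.7500 / (0.15·0.7500 + 0.45·0.2500) ≈ 0.5000
After 'converts': P(A) = 0.15·0.5000 / (0.15·0.5000 + 0.45·0.5000) ≈ 0.2500
After 'converts': P(A) = 0.15·0.2500 / (0.15·0.2500 + 0.45·0.7500) ≈ 0.1000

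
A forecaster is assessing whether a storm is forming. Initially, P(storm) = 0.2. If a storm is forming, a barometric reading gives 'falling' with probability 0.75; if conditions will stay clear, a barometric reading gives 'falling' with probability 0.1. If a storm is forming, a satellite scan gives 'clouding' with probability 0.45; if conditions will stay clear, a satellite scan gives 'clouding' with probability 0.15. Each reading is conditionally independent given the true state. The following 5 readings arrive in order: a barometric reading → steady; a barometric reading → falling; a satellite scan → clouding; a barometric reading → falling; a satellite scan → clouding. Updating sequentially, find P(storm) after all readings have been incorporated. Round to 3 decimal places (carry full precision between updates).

0.972

After a barometric reading='steady': P(storm) = 0.25·0.2000 / (0.25·0.2000 + 0.9·0.8000) ≈ 0.0649
After a barometric reading='falling': P(storm) = 0.75·0.0649 / (0.75·0.0649 + 0.1·0.9351) ≈ 0.3425
After a satellite scan='clouding': P(storm) = 0.45·0.3425 / (0.45·0.3425 + 0.15·0.6575) ≈ 0.6098
After a barometric reading='falling': P(storm) = 0.75·0.6098 / (0.75·0.6098 + 0.1·0.3902) ≈ 0.9214
After a satellite scan='clouding': P(storm) = 0.45·0.9214 / (0.45·0.9214 + 0.15·0.0786) ≈ 0.9723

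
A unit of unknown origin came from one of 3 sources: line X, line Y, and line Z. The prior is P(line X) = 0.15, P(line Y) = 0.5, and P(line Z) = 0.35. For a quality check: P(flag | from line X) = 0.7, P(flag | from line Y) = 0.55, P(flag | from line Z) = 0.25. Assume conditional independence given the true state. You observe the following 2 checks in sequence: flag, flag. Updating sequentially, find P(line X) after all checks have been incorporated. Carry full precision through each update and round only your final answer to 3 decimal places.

Each posterior becomes the prior for the next update.
After 'flag': normaliser = 0.7·0.1500 + 0.55·0.5000 + 0.25·0.3500; P(line X) ≈ 0.2246, P(line Y) ≈ 0.5882, P(line Z) ≈ 0.1872
After 'flag': normaliser = 0.7·0.2246 + 0.55·0.5882 + 0.25·0.1872; P(line X) ≈ 0.2980, P(line Y) ≈ 0.6133, P(line Z) ≈ 0.0887

0.298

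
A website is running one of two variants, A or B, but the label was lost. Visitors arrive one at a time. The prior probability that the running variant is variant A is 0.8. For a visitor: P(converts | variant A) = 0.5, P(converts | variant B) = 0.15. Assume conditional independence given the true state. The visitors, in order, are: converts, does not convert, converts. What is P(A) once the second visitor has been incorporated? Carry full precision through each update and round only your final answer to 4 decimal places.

After 'converts': P(A) = 0.5·0.8000 / (0.5·0.8000 + 0.15·0.2000) ≈ 0.9302
After 'does not convert': P(A) = 0.5·0.9302 / (0.5·0.9302 + 0.85·0.0698) ≈ 0.8869

0.8869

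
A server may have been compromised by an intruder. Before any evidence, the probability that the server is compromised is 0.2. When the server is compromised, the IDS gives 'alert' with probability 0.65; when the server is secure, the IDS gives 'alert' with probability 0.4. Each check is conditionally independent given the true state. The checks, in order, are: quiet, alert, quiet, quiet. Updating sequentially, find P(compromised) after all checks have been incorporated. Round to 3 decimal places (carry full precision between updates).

0.075

After 'quiet': P(compromised) = 0.35·0.2000 / (0.35·0.2000 + 0.6·0.8000) ≈ 0.1273
After 'alert': P(compromised) = 0.65·0.1273 / (0.65·0.1273 + 0.4·0.8727) ≈ 0.1916
After 'quiet': P(compromised) = 0.35·0.1916 / (0.35·0.1916 + 0.6·0.8084) ≈ 0.1214
After 'quiet': P(compromised) = 0.35·0.1214 / (0.35·0.1214 + 0.6·0.8786) ≈ 0.0746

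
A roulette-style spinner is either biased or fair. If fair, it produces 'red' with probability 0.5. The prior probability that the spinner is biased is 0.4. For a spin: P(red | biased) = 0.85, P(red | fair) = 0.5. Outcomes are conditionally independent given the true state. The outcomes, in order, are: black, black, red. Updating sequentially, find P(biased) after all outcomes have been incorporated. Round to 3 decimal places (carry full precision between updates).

0.093

Each posterior becomes the prior for the next update.
After 'black': P(biased) = 0.15·0.4000 / (0.15·0.4000 + 0.5·0.6000) ≈ 0.1667
After 'black': P(biased) = 0.15·0.1667 / (0.15·0.1667 + 0.5·0.8333) ≈ 0.0566
After 'red': P(biased) = 0.85·0.0566 / (0.85·0.0566 + 0.5·0.9434) ≈ 0.0926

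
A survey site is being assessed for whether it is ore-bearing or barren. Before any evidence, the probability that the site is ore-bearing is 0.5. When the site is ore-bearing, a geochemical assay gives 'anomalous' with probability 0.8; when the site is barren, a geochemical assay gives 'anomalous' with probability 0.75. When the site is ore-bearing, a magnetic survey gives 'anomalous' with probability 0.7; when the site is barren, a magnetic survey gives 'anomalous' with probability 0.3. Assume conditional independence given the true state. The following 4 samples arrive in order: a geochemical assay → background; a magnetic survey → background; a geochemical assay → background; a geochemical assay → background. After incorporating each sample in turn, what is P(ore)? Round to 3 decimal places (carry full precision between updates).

0.180

After a geochemical assay='background': P(ore) = 0.2·0.5000 / (0.2·0.5000 + 0.25·0.5000) ≈ 0.4444
After a magnetic survey='background': P(ore) = 0.3·0.4444 / (0.3·0.4444 + 0.7·0.5556) ≈ 0.2553
After a geochemical assay='background': P(ore) = 0.2·0.2553 / (0.2·0.2553 + 0.25·0.7447) ≈ 0.2152
After a geochemical assay='background': P(ore) = 0.2·0.2152 / (0.2·0.2152 + 0.25·0.7848) ≈ 0.1799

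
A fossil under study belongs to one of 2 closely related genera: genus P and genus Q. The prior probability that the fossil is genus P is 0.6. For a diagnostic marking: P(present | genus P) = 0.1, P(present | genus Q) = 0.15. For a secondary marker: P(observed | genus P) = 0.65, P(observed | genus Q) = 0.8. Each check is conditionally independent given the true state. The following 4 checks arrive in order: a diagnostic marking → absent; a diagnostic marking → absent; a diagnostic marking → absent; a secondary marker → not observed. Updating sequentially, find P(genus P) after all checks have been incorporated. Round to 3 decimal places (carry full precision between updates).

After a diagnostic marking='absent': P(genus P) = 0.9·0.6000 / (0.9·0.6000 + 0.85·0.4000) ≈ 0.6136
After a diagnostic marking='absent': P(genus P) = 0.9·0.6136 / (0.9·0.6136 + 0.85·0.3864) ≈ 0.6271
After a diagnostic marking='absent': P(genus P) = 0.9·0.6271 / (0.9·0.6271 + 0.85·0.3729) ≈ 0.6404
After a secondary marker='not observed': P(genus P) = 0.35·0.6404 / (0.35·0.6404 + 0.2·0.3596) ≈ 0.7570

0.757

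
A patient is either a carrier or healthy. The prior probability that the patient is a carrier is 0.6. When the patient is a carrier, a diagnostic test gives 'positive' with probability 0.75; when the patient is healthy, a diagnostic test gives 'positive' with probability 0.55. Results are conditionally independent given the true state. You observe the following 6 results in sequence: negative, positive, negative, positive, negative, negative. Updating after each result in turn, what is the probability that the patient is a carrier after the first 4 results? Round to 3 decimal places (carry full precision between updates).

After 'negative': P(carrier) = 0.25·0.6000 / (0.25·0.6000 + 0.45·0.4000) ≈ 0.4545
After 'positive': P(carrier) = 0.75·0.4545 / (0.75·0.4545 + 0.55·0.5455) ≈ 0.5319
After 'negative': P(carrier) = 0.25·0.5319 / (0.25·0.5319 + 0.45·0.4681) ≈ 0.3870
After 'positive': P(carrier) = 0.75·0.3870 / (0.75·0.3870 + 0.55·0.6130) ≈ 0.4626

0.463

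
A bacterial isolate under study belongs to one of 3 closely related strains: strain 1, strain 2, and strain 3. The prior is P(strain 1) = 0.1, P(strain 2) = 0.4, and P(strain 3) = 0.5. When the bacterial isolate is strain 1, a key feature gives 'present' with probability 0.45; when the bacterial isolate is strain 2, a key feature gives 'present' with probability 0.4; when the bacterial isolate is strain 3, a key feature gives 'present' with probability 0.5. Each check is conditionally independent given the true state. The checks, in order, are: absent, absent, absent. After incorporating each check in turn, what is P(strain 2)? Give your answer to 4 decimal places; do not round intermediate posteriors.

After 'absent': normaliser = 0.55·0.1000 + 0.6·0.4000 + 0.5·0.5000; P(strain 1) ≈ 0.1009, P(strain 2) ≈ 0.4404, P(strain 3) ≈ 0.4587
After 'absent': normaliser = 0.55·0.1009 + 0.6·0.4404 + 0.5·0.4587; P(strain 1) ≈ 0.1011, P(strain 2) ≈ 0.4812, P(strain 3) ≈ 0.4177
After 'absent': normaliser = 0.55·0.1011 + 0.6·0.4812 + 0.5·0.4177; P(strain 1) ≈ 0.1005, P(strain 2) ≈ 0.5219, P(strain 3) ≈ 0.3776

0.5219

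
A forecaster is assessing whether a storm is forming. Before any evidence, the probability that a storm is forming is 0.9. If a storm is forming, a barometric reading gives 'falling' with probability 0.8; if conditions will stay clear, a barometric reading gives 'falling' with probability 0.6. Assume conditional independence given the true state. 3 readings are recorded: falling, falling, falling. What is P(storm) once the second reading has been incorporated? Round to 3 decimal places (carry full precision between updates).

After 'falling': P(storm) = 0.8·0.9000 / (0.8·0.9000 + 0.6·0.1000) ≈ 0.9231
After 'falling': P(storm) = 0.8·0.9231 / (0.8·0.9231 + 0.6·0.0769) ≈ 0.9412

0.941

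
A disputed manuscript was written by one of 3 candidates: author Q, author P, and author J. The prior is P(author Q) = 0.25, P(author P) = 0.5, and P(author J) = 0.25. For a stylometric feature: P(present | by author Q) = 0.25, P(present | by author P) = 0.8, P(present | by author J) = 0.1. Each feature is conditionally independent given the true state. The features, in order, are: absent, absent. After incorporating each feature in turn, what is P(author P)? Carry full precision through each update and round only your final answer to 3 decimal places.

0.055

After 'absent': normaliser = 0.75·0.2500 + 0.2·0.5000 + 0.9·0.2500; P(author Q) ≈ 0.3659, P(author P) ≈ 0.1951, P(author J) ≈ 0.4390
After 'absent': normaliser = 0.75·0.3659 + 0.2·0.1951 + 0.9·0.4390; P(author Q) ≈ 0.3873, P(author P) ≈ 0.0551, P(author J) ≈ 0.5577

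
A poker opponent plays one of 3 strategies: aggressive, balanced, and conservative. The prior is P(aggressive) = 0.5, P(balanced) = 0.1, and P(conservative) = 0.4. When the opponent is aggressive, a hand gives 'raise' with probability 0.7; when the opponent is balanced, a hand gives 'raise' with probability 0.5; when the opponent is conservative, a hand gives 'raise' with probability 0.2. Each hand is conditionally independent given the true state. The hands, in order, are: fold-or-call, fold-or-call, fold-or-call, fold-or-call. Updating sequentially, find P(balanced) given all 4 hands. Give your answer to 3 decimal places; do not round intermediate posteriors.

0.036

Apply Bayes' rule sequentially, carrying P(balanced) forward.
After 'fold-or-call': normaliser = 0.3·0.5000 + 0.5·0.1000 + 0.8·0.4000; P(aggressive) ≈ 0.2885, P(balanced) ≈ 0.0962, P(conservative) ≈ 0.6154
After 'fold-or-call': normaliser = 0.3·0.2885 + 0.5·0.0962 + 0.8·0.6154; P(aggressive) ≈ 0.1380, P(balanced) ≈ 0.0767, P(conservative) ≈ 0.7853
After 'fold-or-call': normaliser = 0.3·0.1380 + 0.5·0.0767 + 0.8·0.7853; P(aggressive) ≈ 0.0585, P(balanced) ≈ 0.0542, P(conservative) ≈ 0.8873
After 'fold-or-call': normaliser = 0.3·0.0585 + 0.5·0.0542 + 0.8·0.8873; P(aggressive) ≈ 0.0233, P(balanced) ≈ 0.0359, P(conservative) ≈ 0.9409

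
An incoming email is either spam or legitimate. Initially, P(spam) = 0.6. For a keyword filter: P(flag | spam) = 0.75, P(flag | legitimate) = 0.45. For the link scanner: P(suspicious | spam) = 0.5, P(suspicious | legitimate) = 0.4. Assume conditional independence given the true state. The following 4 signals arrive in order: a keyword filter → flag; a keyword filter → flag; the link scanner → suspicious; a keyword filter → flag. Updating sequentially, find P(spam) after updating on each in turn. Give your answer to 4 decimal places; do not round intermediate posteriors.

0.8967

After a keyword filter='flag': P(spam) = 0.75·0.6000 / (0.75·0.6000 + 0.45·0.4000) ≈ 0.7143
After a keyword filter='flag': P(spam) = 0.75·0.7143 / (0.75·0.7143 + 0.45·0.2857) ≈ 0.8065
After the link scanner='suspicious': P(spam) = 0.5·0.8065 / (0.5·0.8065 + 0.4·0.1935) ≈ 0.8389
After a keyword filter='flag': P(spam) = 0.75·0.8389 / (0.75·0.8389 + 0.45·0.1611) ≈ 0.8967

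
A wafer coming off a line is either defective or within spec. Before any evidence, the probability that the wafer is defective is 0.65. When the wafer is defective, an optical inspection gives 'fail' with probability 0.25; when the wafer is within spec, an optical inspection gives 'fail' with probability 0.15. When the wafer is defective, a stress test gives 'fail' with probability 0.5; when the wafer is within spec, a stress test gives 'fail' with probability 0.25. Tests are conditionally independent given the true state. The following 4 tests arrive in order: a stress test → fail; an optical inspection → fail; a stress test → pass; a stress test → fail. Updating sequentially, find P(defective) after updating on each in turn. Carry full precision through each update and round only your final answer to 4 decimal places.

0.8919

After a stress test='fail': P(defective) = 0.5·0.6500 / (0.5·0.6500 + 0.25·0.3500) ≈ 0.7879
After an optical inspection='fail': P(defective) = 0.25·0.7879 / (0.25·0.7879 + 0.15·0.2121) ≈ 0.8609
After a stress test='pass': P(defective) = 0.5·0.8609 / (0.5·0.8609 + 0.75·0.1391) ≈ 0.8050
After a stress test='fail': P(defective) = 0.5·0.8050 / (0.5·0.8050 + 0.25·0.1950) ≈ 0.8919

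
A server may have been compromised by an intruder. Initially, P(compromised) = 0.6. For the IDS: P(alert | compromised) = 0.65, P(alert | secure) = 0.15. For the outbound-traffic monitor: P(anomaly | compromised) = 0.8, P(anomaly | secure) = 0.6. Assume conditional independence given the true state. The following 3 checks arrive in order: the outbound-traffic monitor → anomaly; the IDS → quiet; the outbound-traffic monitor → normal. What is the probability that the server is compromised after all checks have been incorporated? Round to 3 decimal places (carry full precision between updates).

0.292

After the outbound-traffic monitor='anomaly': P(compromised) = 0.8·0.6000 / (0.8·0.6000 + 0.6·0.4000) ≈ 0.6667
After the IDS='quiet': P(compromised) = 0.35·0.6667 / (0.35·0.6667 + 0.85·0.3333) ≈ 0.4516
After the outbound-traffic monitor='normal': P(compromised) = 0.2·0.4516 / (0.2·0.4516 + 0.4·0.5484) ≈ 0.2917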